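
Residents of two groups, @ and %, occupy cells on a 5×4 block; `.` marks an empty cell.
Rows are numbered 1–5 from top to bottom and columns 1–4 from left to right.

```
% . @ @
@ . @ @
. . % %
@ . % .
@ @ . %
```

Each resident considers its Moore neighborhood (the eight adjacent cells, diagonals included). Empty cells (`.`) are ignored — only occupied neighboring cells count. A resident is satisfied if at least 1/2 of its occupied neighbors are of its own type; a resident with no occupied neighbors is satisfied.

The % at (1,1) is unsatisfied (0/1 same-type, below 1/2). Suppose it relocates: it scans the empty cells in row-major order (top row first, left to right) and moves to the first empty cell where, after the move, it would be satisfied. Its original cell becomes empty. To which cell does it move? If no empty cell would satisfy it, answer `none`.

(4,4)

Vacating (1,1). Empty cells in order:
  (1,2): 0/3 same-type → still unsatisfied.
  (2,2): 1/4 same-type → still unsatisfied.
  (3,1): 0/2 same-type → still unsatisfied.
  (3,2): 2/5 same-type → still unsatisfied.
  (4,2): 2/5 same-type → still unsatisfied.
  (4,4): 4/4 same-type → satisfied — stop here.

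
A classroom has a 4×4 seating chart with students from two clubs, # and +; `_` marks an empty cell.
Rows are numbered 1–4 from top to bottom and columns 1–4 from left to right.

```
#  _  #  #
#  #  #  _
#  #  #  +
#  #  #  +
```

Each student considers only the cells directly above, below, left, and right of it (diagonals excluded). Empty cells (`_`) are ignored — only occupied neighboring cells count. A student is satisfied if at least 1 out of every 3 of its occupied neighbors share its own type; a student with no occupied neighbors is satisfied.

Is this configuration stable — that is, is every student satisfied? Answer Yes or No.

(1,1)# 1/1 ok
(1,3)# 2/2 ok
(1,4)# 1/1 ok
(2,1)# 3/3 ok
(2,2)# 3/3 ok
(2,3)# 3/3 ok
(3,1)# 3/3 ok
(3,2)# 4/4 ok
(3,3)# 3/4 ok
(3,4)+ 1/2 ok
(4,1)# 2/2 ok
(4,2)# 3/3 ok
(4,3)# 2/3 ok
(4,4)+ 1/2 ok
All meet the threshold, so the configuration is stable.

Yes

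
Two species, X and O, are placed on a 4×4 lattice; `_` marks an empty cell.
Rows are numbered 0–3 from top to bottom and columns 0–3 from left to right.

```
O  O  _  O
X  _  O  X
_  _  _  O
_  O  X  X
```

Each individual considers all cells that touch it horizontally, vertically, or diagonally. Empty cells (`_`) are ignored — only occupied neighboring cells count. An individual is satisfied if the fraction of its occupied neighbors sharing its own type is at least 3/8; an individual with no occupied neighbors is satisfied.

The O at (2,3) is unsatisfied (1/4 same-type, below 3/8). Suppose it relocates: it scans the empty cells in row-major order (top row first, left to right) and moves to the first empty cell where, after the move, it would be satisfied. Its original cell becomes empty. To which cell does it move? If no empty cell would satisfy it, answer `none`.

Vacating (2,3). Empty cells in order:
  (0,2): 3/4 same-type → satisfied — stop here.

(0,2)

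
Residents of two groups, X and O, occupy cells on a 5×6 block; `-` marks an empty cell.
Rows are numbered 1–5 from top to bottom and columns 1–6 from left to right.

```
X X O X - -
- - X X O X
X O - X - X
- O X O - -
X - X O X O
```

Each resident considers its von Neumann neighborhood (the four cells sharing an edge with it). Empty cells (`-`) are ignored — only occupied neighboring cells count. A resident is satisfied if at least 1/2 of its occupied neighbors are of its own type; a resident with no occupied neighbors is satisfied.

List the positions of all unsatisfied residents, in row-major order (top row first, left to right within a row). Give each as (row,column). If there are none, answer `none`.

(1,1)X 1/1 ok
(1,2)X 1/2 ok
(1,3)O 0/3 unhappy
(1,4)X 1/2 ok
(2,3)X 1/2 ok
(2,4)X 3/4 ok
(2,5)O 0/2 unhappy
(2,6)X 1/2 ok
(3,1)X 0/1 unhappy
(3,2)O 1/2 ok
(3,4)X 1/2 ok
(3,6)X 1/1 ok
(4,2)O 1/2 ok
(4,3)X 1/3 unhappy
(4,4)O 1/3 unhappy
(5,1)X 0/0 ok
(5,3)X 1/2 ok
(5,4)O 1/3 unhappy
(5,5)X 0/2 unhappy
(5,6)O 0/1 unhappy

(1,3), (2,5), (3,1), (4,3), (4,4), (5,4), (5,5), (5,6)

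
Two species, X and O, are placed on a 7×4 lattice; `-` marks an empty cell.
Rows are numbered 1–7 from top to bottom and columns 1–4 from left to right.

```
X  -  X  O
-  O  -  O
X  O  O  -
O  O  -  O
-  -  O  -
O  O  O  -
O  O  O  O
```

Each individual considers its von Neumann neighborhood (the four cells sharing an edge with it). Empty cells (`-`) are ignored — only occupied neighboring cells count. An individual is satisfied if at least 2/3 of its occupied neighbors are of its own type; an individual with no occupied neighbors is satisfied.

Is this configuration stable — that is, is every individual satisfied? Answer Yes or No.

Row 1: (1,1)X 0/0 ok · (1,3)X 0/1 unhappy · (1,4)O 1/2 unhappy
Row 2: (2,2)O 1/1 ok · (2,4)O 1/1 ok
Row 3: (3,1)X 0/2 unhappy · (3,2)O 3/4 ok · (3,3)O 1/1 ok
Row 4: (4,1)O 1/2 unhappy · (4,2)O 2/2 ok · (4,4)O 0/0 ok
Row 5: (5,3)O 1/1 ok
Row 6: (6,1)O 2/2 ok · (6,2)O 3/3 ok · (6,3)O 3/3 ok
Row 7: (7,1)O 2/2 ok · (7,2)O 3/3 ok · (7,3)O 3/3 ok · (7,4)O 1/1 ok
For instance (1,3) has only 0/1 same-type neighbors, below 2/3.

No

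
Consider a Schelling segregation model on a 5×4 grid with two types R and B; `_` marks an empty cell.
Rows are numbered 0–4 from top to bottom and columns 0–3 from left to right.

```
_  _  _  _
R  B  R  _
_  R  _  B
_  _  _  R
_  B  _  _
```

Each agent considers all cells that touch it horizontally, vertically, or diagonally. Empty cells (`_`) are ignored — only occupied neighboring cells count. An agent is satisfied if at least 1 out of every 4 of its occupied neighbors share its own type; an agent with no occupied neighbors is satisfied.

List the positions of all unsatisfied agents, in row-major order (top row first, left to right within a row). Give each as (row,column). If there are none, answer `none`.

(1,1), (2,3), (3,3)

(1,0)R 1/2 ✓
(1,1)B 0/3 ✗
(1,2)R 1/3 ✓
(2,1)R 2/3 ✓
(2,3)B 0/2 ✗
(3,3)R 0/1 ✗
(4,1)B 0/0 ✓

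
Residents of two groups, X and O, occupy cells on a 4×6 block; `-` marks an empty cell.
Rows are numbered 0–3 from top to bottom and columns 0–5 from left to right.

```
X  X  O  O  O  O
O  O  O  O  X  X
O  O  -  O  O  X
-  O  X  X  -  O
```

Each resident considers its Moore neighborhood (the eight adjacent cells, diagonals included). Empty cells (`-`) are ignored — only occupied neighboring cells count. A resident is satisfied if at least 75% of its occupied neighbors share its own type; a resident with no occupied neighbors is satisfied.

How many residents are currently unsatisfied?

15

(0,0)X 1/3 unhappy
(0,1)X 1/5 unhappy
(0,2)O 4/5 ok
(0,3)O 4/5 ok
(0,4)O 3/5 unhappy
(0,5)O 1/3 unhappy
(1,0)O 3/5 unhappy
(1,1)O 5/7 unhappy
(1,2)O 6/7 ok
(1,3)O 6/7 ok
(1,4)X 2/8 unhappy
(1,5)X 2/5 unhappy
(2,0)O 4/4 ok
(2,1)O 5/6 ok
(2,3)O 3/6 unhappy
(2,4)O 3/7 unhappy
(2,5)X 2/4 unhappy
(3,1)O 2/3 unhappy
(3,2)X 1/4 unhappy
(3,3)X 1/3 unhappy
(3,5)O 1/2 unhappy
Unsatisfied: (0,0), (0,1), (0,4), (0,5), (1,0), (1,1), (1,4), (1,5), (2,3), (2,4), (2,5), (3,1), (3,2), (3,3), (3,5) — 15 in total.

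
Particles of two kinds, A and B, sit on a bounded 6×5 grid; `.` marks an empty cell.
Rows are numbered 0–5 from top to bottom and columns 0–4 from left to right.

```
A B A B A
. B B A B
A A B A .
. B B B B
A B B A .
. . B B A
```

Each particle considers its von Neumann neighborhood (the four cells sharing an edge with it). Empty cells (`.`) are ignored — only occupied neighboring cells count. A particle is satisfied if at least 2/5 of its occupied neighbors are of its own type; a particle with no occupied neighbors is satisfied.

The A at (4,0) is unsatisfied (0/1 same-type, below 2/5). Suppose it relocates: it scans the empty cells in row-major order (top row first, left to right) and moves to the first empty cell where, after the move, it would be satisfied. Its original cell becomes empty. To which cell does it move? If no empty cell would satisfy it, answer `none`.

Vacating (4,0). Empty cells in order:
  (1,0): 2/3 same-type → satisfied — stop here.

(1,0)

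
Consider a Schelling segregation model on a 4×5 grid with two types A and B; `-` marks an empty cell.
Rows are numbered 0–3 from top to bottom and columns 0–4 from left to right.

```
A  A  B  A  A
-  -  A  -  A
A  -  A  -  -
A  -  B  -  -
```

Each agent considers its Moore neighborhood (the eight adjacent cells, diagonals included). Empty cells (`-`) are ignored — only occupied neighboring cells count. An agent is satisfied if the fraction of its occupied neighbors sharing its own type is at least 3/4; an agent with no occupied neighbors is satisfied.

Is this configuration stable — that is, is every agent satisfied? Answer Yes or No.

(0,0)A 1/1 satisfied
(0,1)A 2/3 not
(0,2)B 0/3 not
(0,3)A 3/4 satisfied
(0,4)A 2/2 satisfied
(1,2)A 3/4 satisfied
(1,4)A 2/2 satisfied
(2,0)A 1/1 satisfied
(2,2)A 1/2 not
(3,0)A 1/1 satisfied
(3,2)B 0/1 not
For instance (0,1) has only 2/3 same-type neighbors, below 3/4.

No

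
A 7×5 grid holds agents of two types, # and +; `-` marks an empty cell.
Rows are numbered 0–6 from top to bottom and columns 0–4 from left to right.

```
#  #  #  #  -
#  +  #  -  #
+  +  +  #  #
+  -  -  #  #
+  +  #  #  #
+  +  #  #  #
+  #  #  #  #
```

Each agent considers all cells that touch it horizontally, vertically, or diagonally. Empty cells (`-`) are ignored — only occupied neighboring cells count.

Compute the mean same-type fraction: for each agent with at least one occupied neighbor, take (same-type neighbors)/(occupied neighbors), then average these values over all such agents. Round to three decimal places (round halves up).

Row 0: (0,0)# 2/3 · (0,1)# 4/5 · (0,2)# 3/4 · (0,3)# 3/3
Row 1: (1,0)# 2/5 · (1,1)+ 3/8 · (1,2)# 4/7 · (1,4)# 3/3
Row 2: (2,0)+ 3/4 · (2,1)+ 4/6 · (2,2)+ 2/5 · (2,3)# 5/6 · (2,4)# 4/4
Row 3: (3,0)+ 4/4 · (3,3)# 6/7 · (3,4)# 5/5
Row 4: (4,0)+ 4/4 · (4,1)+ 4/6 · (4,2)# 4/6 · (4,3)# 7/7 · (4,4)# 5/5
Row 5: (5,0)+ 4/5 · (5,1)+ 4/8 · (5,2)# 6/8 · (5,3)# 8/8 · (5,4)# 5/5
Row 6: (6,0)+ 2/3 · (6,1)# 2/5 · (6,2)# 4/5 · (6,3)# 5/5 · (6,4)# 3/3
Sum over 31 agents: 2/3 + 4/5 + 3/4 + 3/3 + 2/5 + 3/8 + 4/7 + 3/3 + 3/4 + 4/6 + 2/5 + 5/6 + 4/4 + 4/4 + 6/7 + 5/5 + 4/4 + 4/6 + 4/6 + 7/7 + 5/5 + 4/5 + 4/8 + 6/8 + 8/8 + 5/5 + 2/3 + 2/5 + 4/5 + 5/5 + 3/3 = 20429/840; mean = 20429/840 ÷ 31 = 659/840 = 0.784523… → 0.785.

0.785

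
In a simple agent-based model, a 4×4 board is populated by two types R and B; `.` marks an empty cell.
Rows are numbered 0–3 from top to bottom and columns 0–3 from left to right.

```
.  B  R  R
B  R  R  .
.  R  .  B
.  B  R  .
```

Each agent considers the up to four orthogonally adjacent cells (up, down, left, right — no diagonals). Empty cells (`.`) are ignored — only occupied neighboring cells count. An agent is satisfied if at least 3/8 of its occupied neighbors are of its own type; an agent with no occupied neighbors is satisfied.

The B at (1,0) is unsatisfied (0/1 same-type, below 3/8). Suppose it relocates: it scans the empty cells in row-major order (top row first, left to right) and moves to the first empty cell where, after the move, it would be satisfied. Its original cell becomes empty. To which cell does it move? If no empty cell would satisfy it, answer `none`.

(0,0)

Vacating (1,0). Empty cells in order:
  (0,0): 1/1 same-type → satisfied — stop here.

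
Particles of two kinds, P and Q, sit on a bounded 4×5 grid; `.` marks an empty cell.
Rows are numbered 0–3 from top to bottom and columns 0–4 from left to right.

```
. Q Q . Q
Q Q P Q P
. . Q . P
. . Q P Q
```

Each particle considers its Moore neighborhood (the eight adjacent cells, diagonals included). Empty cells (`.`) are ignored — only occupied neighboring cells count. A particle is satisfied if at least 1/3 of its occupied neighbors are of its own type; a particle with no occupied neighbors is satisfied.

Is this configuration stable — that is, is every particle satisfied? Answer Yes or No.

No

Row 0: (0,1)Q 3/4 satisfied · (0,2)Q 3/4 satisfied · (0,4)Q 1/2 satisfied
Row 1: (1,0)Q 2/2 satisfied · (1,1)Q 4/5 satisfied · (1,2)P 0/5 not · (1,3)Q 3/6 satisfied · (1,4)P 1/3 satisfied
Row 2: (2,2)Q 3/5 satisfied · (2,4)P 2/4 satisfied
Row 3: (3,2)Q 1/2 satisfied · (3,3)P 1/4 not · (3,4)Q 0/2 not
For instance (1,2) has only 0/5 same-type neighbors, below 1/3.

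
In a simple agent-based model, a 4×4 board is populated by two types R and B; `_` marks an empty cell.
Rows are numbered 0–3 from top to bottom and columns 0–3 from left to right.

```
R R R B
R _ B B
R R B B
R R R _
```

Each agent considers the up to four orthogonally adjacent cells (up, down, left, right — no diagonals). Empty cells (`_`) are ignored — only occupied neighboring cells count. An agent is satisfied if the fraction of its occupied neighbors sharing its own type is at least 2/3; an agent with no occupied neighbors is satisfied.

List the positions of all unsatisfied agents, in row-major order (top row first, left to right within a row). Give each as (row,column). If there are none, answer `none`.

(0,2), (0,3), (2,2), (3,2)

(0,0)R 2/2 satisfied
(0,1)R 2/2 satisfied
(0,2)R 1/3 not
(0,3)B 1/2 not
(1,0)R 2/2 satisfied
(1,2)B 2/3 satisfied
(1,3)B 3/3 satisfied
(2,0)R 3/3 satisfied
(2,1)R 2/3 satisfied
(2,2)B 2/4 not
(2,3)B 2/2 satisfied
(3,0)R 2/2 satisfied
(3,1)R 3/3 satisfied
(3,2)R 1/2 not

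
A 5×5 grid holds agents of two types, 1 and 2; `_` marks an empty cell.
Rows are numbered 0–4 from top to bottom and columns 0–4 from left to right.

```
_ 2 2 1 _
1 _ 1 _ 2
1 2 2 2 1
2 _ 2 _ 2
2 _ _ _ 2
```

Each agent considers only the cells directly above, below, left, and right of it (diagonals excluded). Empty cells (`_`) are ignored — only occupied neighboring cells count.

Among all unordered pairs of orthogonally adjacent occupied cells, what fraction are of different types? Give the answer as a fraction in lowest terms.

8/15

Scan each occupied cell's neighbors to the right and below so each pair is counted once.
From row 0: 2 unlike of 3 pairs (running 2/3).
From row 1: 2 unlike of 3 pairs (running 4/6).
From row 2: 4 unlike of 7 pairs (running 8/13).
From row 3: 0 unlike of 2 pairs (running 8/15).
Total adjacent occupied pairs: 15; unlike-type pairs: 8.
8/15 is already in lowest terms.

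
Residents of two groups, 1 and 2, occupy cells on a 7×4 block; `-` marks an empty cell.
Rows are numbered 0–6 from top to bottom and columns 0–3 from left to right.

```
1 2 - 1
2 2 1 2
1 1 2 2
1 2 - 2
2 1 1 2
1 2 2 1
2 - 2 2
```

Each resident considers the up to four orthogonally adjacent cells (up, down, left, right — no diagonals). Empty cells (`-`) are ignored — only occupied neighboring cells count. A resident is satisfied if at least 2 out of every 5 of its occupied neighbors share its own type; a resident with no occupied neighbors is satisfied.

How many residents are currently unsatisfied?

17

(0,0)1 0/2 ✗
(0,1)2 1/2 ✓
(0,3)1 0/1 ✗
(1,0)2 1/3 ✗
(1,1)2 2/4 ✓
(1,2)1 0/3 ✗
(1,3)2 1/3 ✗
(2,0)1 2/3 ✓
(2,1)1 1/4 ✗
(2,2)2 1/3 ✗
(2,3)2 3/3 ✓
(3,0)1 1/3 ✗
(3,1)2 0/3 ✗
(3,3)2 2/2 ✓
(4,0)2 0/3 ✗
(4,1)1 1/4 ✗
(4,2)1 1/3 ✗
(4,3)2 1/3 ✗
(5,0)1 0/3 ✗
(5,1)2 1/3 ✗
(5,2)2 2/4 ✓
(5,3)1 0/3 ✗
(6,0)2 0/1 ✗
(6,2)2 2/2 ✓
(6,3)2 1/2 ✓
Unsatisfied: (0,0), (0,3), (1,0), (1,2), (1,3), (2,1), (2,2), (3,0), (3,1), (4,0), (4,1), (4,2), (4,3), (5,0), (5,1), (5,3), (6,0) — 17 in total.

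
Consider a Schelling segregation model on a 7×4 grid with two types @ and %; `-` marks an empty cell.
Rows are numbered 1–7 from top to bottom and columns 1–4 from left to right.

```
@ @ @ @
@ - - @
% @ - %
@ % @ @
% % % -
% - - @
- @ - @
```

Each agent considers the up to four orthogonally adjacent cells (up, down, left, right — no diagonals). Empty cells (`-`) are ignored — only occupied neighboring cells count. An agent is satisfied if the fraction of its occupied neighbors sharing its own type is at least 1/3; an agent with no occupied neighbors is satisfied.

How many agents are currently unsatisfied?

5

Row 1: (1,1)@ 2/2 ok · (1,2)@ 2/2 ok · (1,3)@ 2/2 ok · (1,4)@ 2/2 ok
Row 2: (2,1)@ 1/2 ok · (2,4)@ 1/2 ok
Row 3: (3,1)% 0/3 unhappy · (3,2)@ 0/2 unhappy · (3,4)% 0/2 unhappy
Row 4: (4,1)@ 0/3 unhappy · (4,2)% 1/4 unhappy · (4,3)@ 1/3 ok · (4,4)@ 1/2 ok
Row 5: (5,1)% 2/3 ok · (5,2)% 3/3 ok · (5,3)% 1/2 ok
Row 6: (6,1)% 1/1 ok · (6,4)@ 1/1 ok
Row 7: (7,2)@ 0/0 ok · (7,4)@ 1/1 ok
Unsatisfied: (3,1), (3,2), (3,4), (4,1), (4,2) — 5 in total.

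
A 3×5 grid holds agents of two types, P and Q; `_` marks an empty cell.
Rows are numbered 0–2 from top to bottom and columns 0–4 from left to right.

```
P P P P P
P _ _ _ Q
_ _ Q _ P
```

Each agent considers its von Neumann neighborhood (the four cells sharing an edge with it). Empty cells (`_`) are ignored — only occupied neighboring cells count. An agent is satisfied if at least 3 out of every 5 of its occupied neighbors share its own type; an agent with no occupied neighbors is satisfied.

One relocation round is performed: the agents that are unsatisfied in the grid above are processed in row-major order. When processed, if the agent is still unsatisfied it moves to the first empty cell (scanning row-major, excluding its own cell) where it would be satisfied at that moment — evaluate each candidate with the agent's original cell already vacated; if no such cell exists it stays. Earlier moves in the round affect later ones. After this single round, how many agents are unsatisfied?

1

Initially unsatisfied (in order): (0,4), (1,4), (2,4).
  (0,4) → (1,1).
  (1,4): no empty cell satisfies it; stays.
  (2,4) → (1,2).
Resulting grid:
P P P P _
P P P _ Q
_ _ Q _ _
Unsatisfied now: (2,2).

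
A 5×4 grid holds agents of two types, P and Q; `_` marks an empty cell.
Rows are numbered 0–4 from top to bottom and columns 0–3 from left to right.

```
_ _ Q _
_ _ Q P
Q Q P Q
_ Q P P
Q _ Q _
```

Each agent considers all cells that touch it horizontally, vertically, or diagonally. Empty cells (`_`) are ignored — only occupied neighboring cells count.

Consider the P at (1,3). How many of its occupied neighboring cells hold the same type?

1

Occupied neighbors of (1,3): (0,2)=Q, (1,2)=Q, (2,2)=P, (2,3)=Q.
Same type (P): 1 of 4.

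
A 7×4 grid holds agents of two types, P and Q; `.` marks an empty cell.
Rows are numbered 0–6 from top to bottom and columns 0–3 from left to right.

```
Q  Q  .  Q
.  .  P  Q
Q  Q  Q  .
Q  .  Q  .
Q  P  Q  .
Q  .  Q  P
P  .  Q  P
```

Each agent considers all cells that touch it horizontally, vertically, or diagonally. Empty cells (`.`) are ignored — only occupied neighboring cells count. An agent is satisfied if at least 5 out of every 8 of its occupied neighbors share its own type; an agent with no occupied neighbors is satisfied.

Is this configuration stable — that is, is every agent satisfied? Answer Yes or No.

Row 0: (0,0)Q 1/1 ok · (0,1)Q 1/2 unhappy · (0,3)Q 1/2 unhappy
Row 1: (1,2)P 0/5 unhappy · (1,3)Q 2/3 ok
Row 2: (2,0)Q 2/2 ok · (2,1)Q 4/5 ok · (2,2)Q 3/4 ok
Row 3: (3,0)Q 3/4 ok · (3,2)Q 3/4 ok
Row 4: (4,0)Q 2/3 ok · (4,1)P 0/6 unhappy · (4,2)Q 2/4 unhappy
Row 5: (5,0)Q 1/3 unhappy · (5,2)Q 2/5 unhappy · (5,3)P 1/4 unhappy
Row 6: (6,0)P 0/1 unhappy · (6,2)Q 1/3 unhappy · (6,3)P 1/3 unhappy
For instance (0,1) has only 1/2 same-type neighbors, below 5/8.

No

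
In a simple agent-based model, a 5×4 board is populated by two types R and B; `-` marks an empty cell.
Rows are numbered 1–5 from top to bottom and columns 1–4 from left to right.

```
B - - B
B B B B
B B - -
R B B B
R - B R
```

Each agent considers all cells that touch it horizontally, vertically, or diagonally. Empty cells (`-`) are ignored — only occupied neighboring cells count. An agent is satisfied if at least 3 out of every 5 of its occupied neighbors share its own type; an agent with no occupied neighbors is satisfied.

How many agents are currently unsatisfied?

(1,1)B 2/2 satisfied
(1,4)B 2/2 satisfied
(2,1)B 4/4 satisfied
(2,2)B 5/5 satisfied
(2,3)B 4/4 satisfied
(2,4)B 2/2 satisfied
(3,1)B 4/5 satisfied
(3,2)B 6/7 satisfied
(4,1)R 1/4 not
(4,2)B 4/6 satisfied
(4,3)B 4/5 satisfied
(4,4)B 2/3 satisfied
(5,1)R 1/2 not
(5,3)B 3/4 satisfied
(5,4)R 0/3 not
Unsatisfied: (4,1), (5,1), (5,4) — 3 in total.

3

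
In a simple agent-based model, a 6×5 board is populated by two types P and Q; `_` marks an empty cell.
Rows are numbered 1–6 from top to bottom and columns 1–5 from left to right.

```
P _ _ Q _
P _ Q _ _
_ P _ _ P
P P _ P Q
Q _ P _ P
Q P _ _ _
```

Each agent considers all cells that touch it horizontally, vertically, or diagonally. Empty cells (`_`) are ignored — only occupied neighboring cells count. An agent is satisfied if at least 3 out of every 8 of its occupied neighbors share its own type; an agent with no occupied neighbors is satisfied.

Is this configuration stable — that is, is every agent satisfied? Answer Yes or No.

No

(1,1)P 1/1 ✓
(1,4)Q 1/1 ✓
(2,1)P 2/2 ✓
(2,3)Q 1/2 ✓
(3,2)P 3/4 ✓
(3,5)P 1/2 ✓
(4,1)P 2/3 ✓
(4,2)P 3/4 ✓
(4,4)P 3/4 ✓
(4,5)Q 0/3 ✗
(5,1)Q 1/4 ✗
(5,3)P 3/3 ✓
(5,5)P 1/2 ✓
(6,1)Q 1/2 ✓
(6,2)P 1/3 ✗
For instance (4,5) has only 0/3 same-type neighbors, below 3/8.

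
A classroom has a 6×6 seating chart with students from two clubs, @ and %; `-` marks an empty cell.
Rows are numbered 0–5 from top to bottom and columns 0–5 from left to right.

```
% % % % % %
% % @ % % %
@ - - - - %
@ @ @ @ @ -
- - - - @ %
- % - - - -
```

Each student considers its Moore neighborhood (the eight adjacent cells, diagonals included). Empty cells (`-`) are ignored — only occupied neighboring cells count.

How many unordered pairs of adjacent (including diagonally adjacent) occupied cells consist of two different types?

Scan each occupied cell's neighbors to the right and below (and the two forward diagonals) so each pair is counted once.
Row 0: %(0,0)–%(0,1)= %(0,0)–%(1,0)= %(0,0)–%(1,1)= %(0,1)–%(0,2)= %(0,1)–%(1,1)= %(0,1)–@(1,2)≠ %(0,1)–%(1,0)= %(0,2)–%(0,3)= %(0,2)–@(1,2)≠ %(0,2)–%(1,3)= %(0,2)–%(1,1)= %(0,3)–%(0,4)= %(0,3)–%(1,3)= %(0,3)–%(1,4)= %(0,3)–@(1,2)≠ %(0,4)–%(0,5)= %(0,4)–%(1,4)= %(0,4)–%(1,5)= %(0,4)–%(1,3)= %(0,5)–%(1,5)= %(0,5)–%(1,4)=  → 3/21 unlike.
Row 1: %(1,0)–%(1,1)= %(1,0)–@(2,0)≠ %(1,1)–@(1,2)≠ %(1,1)–@(2,0)≠ @(1,2)–%(1,3)≠ %(1,3)–%(1,4)= %(1,4)–%(1,5)= %(1,4)–%(2,5)= %(1,5)–%(2,5)=  → 4/9 unlike.
Row 2: @(2,0)–@(3,0)= @(2,0)–@(3,1)= %(2,5)–@(3,4)≠  → 1/3 unlike.
Row 3: @(3,0)–@(3,1)= @(3,1)–@(3,2)= @(3,2)–@(3,3)= @(3,3)–@(3,4)= @(3,3)–@(4,4)= @(3,4)–@(4,4)= @(3,4)–%(4,5)≠  → 1/7 unlike.
Row 4: @(4,4)–%(4,5)≠  → 1/1 unlike.
Total adjacent occupied pairs: 41; unlike-type pairs: 10.

10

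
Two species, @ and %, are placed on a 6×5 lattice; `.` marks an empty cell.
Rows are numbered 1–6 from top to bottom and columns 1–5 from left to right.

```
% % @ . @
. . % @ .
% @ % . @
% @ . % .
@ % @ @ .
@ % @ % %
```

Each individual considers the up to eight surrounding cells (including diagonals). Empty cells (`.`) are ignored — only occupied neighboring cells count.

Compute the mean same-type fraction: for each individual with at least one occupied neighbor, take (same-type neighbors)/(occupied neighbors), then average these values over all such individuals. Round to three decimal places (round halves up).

0.441

(1,1)% 1/1
(1,2)% 2/3
(1,3)@ 1/3
(1,5)@ 1/1
(2,3)% 2/5
(2,4)@ 3/5
(3,1)% 1/3
(3,2)@ 1/5
(3,3)% 2/5
(3,5)@ 1/2
(4,1)% 2/5
(4,2)@ 3/7
(4,4)% 1/4
(5,1)@ 2/5
(5,2)% 2/7
(5,3)@ 3/7
(5,4)@ 2/5
(6,1)@ 1/3
(6,2)% 1/5
(6,3)@ 2/5
(6,4)% 1/4
(6,5)% 1/2
Sum over 22 individuals: 1/1 + 2/3 + 1/3 + 1/1 + 2/5 + 3/5 + 1/3 + 1/5 + 2/5 + 1/2 + 2/5 + 3/7 + 1/4 + 2/5 + 2/7 + 3/7 + 2/5 + 1/3 + 1/5 + 2/5 + 1/4 + 1/2 = 2039/210; mean = 2039/210 ÷ 22 = 2039/4620 = 0.441341… → 0.441.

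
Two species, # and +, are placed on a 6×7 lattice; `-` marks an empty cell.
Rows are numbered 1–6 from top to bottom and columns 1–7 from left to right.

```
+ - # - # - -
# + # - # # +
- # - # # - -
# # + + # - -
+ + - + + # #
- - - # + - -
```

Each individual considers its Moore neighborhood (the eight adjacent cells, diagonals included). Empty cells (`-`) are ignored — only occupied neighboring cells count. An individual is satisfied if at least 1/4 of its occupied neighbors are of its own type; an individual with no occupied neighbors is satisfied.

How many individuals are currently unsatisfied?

(1,1)+ 1/2 satisfied
(1,3)# 1/2 satisfied
(1,5)# 2/2 satisfied
(2,1)# 1/3 satisfied
(2,2)+ 1/5 not
(2,3)# 3/4 satisfied
(2,5)# 4/4 satisfied
(2,6)# 3/4 satisfied
(2,7)+ 0/1 not
(3,2)# 4/6 satisfied
(3,4)# 4/6 satisfied
(3,5)# 4/5 satisfied
(4,1)# 2/4 satisfied
(4,2)# 2/5 satisfied
(4,3)+ 3/6 satisfied
(4,4)+ 3/6 satisfied
(4,5)# 3/6 satisfied
(5,1)+ 1/3 satisfied
(5,2)+ 2/4 satisfied
(5,4)+ 4/6 satisfied
(5,5)+ 3/6 satisfied
(5,6)# 2/4 satisfied
(5,7)# 1/1 satisfied
(6,4)# 0/3 not
(6,5)+ 2/4 satisfied
Unsatisfied: (2,2), (2,7), (6,4) — 3 in total.

3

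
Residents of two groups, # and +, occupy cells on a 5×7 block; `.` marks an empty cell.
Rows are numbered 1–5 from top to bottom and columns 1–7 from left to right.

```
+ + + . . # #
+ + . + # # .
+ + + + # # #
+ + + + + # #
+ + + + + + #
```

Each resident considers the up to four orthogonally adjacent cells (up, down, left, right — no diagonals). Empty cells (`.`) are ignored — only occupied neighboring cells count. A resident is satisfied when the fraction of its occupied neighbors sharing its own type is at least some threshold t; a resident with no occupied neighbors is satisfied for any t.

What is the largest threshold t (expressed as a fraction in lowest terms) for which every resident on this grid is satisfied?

Row 1: (1,1)+ 2/2 · (1,2)+ 3/3 · (1,3)+ 1/1 · (1,6)# 2/2 · (1,7)# 1/1
Row 2: (2,1)+ 3/3 · (2,2)+ 3/3 · (2,4)+ 1/2 · (2,5)# 2/3 · (2,6)# 3/3
Row 3: (3,1)+ 3/3 · (3,2)+ 4/4 · (3,3)+ 3/3 · (3,4)+ 3/4 · (3,5)# 2/4 · (3,6)# 4/4 · (3,7)# 2/2
Row 4: (4,1)+ 3/3 · (4,2)+ 4/4 · (4,3)+ 4/4 · (4,4)+ 4/4 · (4,5)+ 2/4 · (4,6)# 2/4 · (4,7)# 3/3
Row 5: (5,1)+ 2/2 · (5,2)+ 3/3 · (5,3)+ 3/3 · (5,4)+ 3/3 · (5,5)+ 3/3 · (5,6)+ 1/3 · (5,7)# 1/2
The smallest same-type fraction is 1/3 at (5,6), which reduces to 1/3. Any threshold above that leaves this resident unsatisfied.

1/3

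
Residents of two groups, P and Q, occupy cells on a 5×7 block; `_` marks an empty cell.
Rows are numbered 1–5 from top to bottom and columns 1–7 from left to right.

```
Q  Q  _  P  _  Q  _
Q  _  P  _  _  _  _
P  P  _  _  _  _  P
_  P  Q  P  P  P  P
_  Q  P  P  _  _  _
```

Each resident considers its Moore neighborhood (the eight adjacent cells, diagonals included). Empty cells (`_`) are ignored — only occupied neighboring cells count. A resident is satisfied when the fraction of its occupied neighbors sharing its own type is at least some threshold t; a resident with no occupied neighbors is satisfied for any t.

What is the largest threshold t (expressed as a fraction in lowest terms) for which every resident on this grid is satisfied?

(1,1)Q 2/2
(1,2)Q 2/3
(1,4)P 1/1
(1,6)Q — no occupied neighbors
(2,1)Q 2/4
(2,3)P 2/3
(3,1)P 2/3
(3,2)P 3/5
(3,7)P 2/2
(4,2)P 3/5
(4,3)Q 1/6
(4,4)P 3/4
(4,5)P 3/3
(4,6)P 3/3
(4,7)P 2/2
(5,2)Q 1/3
(5,3)P 3/5
(5,4)P 3/4
The smallest same-type fraction is 1/6 at (4,3), which reduces to 1/6. Any threshold above that leaves this resident unsatisfied.

1/6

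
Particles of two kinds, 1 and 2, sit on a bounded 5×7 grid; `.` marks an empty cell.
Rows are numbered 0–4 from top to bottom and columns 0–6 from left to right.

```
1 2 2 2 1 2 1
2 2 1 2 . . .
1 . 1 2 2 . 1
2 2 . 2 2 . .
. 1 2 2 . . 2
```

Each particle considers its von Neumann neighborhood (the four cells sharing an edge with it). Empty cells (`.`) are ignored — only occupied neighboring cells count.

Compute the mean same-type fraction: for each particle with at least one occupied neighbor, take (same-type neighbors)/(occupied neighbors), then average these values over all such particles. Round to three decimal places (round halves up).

Row 0: (0,0)1 0/2 · (0,1)2 2/3 · (0,2)2 2/3 · (0,3)2 2/3 · (0,4)1 0/2 · (0,5)2 0/2 · (0,6)1 0/1
Row 1: (1,0)2 1/3 · (1,1)2 2/3 · (1,2)1 1/4 · (1,3)2 2/3
Row 2: (2,0)1 0/2 · (2,2)1 1/2 · (2,3)2 3/4 · (2,4)2 2/2 · (2,6)1 — no occupied neighbors
Row 3: (3,0)2 1/2 · (3,1)2 1/2 · (3,3)2 3/3 · (3,4)2 2/2
Row 4: (4,1)1 0/2 · (4,2)2 1/2 · (4,3)2 2/2 · (4,6)2 — no occupied neighbors
Sum over 22 particles: 0/2 + 2/3 + 2/3 + 2/3 + 0/2 + 0/2 + 0/1 + 1/3 + 2/3 + 1/4 + 2/3 + 0/2 + 1/2 + 3/4 + 2/2 + 1/2 + 1/2 + 3/3 + 2/2 + 0/2 + 1/2 + 2/2 = 32/3; mean = 32/3 ÷ 22 = 16/33 = 0.484848… → 0.485.

0.485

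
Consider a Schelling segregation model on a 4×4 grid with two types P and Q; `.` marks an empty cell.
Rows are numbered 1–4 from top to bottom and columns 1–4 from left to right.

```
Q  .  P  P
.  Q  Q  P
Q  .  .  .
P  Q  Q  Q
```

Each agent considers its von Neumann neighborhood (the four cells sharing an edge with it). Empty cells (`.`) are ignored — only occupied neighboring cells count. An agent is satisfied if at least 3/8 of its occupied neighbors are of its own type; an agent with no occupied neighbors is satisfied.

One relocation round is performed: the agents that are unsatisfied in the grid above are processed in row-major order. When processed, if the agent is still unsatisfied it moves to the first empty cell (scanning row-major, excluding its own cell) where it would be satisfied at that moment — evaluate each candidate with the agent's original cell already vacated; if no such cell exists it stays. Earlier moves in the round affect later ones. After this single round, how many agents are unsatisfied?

Initially unsatisfied (in order): (2,3), (3,1), (4,1).
  (2,3) → (1,2).
  (3,1) → (2,1).
  (4,1) → (2,3).
Resulting grid:
Q Q P P
Q Q P P
. . . .
. Q Q Q
All satisfied now.

0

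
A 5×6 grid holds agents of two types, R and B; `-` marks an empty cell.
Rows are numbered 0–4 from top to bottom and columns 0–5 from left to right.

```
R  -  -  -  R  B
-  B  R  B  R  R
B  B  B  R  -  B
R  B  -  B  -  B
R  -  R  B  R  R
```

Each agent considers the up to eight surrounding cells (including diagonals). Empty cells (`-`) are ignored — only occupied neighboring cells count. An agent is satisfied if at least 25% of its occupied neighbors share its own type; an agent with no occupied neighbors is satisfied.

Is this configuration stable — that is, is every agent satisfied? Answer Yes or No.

(0,0)R 0/1 not
(0,4)R 2/4 satisfied
(0,5)B 0/3 not
(1,1)B 3/5 satisfied
(1,2)R 1/5 not
(1,3)B 1/5 not
(1,4)R 3/6 satisfied
(1,5)R 2/4 satisfied
(2,0)B 3/4 satisfied
(2,1)B 4/6 satisfied
(2,2)B 5/7 satisfied
(2,3)R 2/5 satisfied
(2,5)B 1/3 satisfied
(3,0)R 1/4 satisfied
(3,1)B 3/6 satisfied
(3,3)B 2/5 satisfied
(3,5)B 1/3 satisfied
(4,0)R 1/2 satisfied
(4,2)R 0/3 not
(4,3)B 1/3 satisfied
(4,4)R 1/4 satisfied
(4,5)R 1/2 satisfied
For instance (0,0) has only 0/1 same-type neighbors, below 1/4.

No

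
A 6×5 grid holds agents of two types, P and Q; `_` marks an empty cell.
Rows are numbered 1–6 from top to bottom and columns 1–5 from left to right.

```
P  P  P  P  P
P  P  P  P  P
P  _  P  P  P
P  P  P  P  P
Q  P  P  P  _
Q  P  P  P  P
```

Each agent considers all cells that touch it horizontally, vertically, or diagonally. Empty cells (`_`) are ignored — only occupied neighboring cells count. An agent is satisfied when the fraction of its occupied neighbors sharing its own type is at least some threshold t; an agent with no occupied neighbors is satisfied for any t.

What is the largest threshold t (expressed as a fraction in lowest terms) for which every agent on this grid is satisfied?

(1,1)P 3/3
(1,2)P 5/5
(1,3)P 5/5
(1,4)P 5/5
(1,5)P 3/3
(2,1)P 4/4
(2,2)P 7/7
(2,3)P 7/7
(2,4)P 8/8
(2,5)P 5/5
(3,1)P 4/4
(3,3)P 7/7
(3,4)P 8/8
(3,5)P 5/5
(4,1)P 3/4
(4,2)P 6/7
(4,3)P 7/7
(4,4)P 7/7
(4,5)P 4/4
(5,1)Q 1/5
(5,2)P 6/8
(5,3)P 8/8
(5,4)P 7/7
(6,1)Q 1/3
(6,2)P 3/5
(6,3)P 5/5
(6,4)P 4/4
(6,5)P 2/2
The smallest same-type fraction is 1/5 at (5,1), which reduces to 1/5. Any threshold above that leaves this agent unsatisfied.

1/5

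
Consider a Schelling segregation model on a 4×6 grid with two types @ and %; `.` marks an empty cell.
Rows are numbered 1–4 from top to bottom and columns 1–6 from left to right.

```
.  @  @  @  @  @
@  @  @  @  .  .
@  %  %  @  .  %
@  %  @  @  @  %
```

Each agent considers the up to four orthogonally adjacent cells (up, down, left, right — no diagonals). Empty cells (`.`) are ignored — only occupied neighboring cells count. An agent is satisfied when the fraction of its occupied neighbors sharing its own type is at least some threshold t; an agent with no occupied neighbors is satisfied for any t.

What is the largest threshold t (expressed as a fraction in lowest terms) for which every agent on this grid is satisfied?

(1,2)@ 2/2
(1,3)@ 3/3
(1,4)@ 3/3
(1,5)@ 2/2
(1,6)@ 1/1
(2,1)@ 2/2
(2,2)@ 3/4
(2,3)@ 3/4
(2,4)@ 3/3
(3,1)@ 2/3
(3,2)% 2/4
(3,3)% 1/4
(3,4)@ 2/3
(3,6)% 1/1
(4,1)@ 1/2
(4,2)% 1/3
(4,3)@ 1/3
(4,4)@ 3/3
(4,5)@ 1/2
(4,6)% 1/2
The smallest same-type fraction is 1/4 at (3,3), which reduces to 1/4. Any threshold above that leaves this agent unsatisfied.

1/4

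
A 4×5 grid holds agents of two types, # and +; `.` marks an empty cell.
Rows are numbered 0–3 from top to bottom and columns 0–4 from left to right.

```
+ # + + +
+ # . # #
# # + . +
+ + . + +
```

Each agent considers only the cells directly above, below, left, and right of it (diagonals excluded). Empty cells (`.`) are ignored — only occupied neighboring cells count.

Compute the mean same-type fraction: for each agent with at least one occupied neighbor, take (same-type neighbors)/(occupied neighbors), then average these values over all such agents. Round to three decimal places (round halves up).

0.510

(0,0)+ 1/2
(0,1)# 1/3
(0,2)+ 1/2
(0,3)+ 2/3
(0,4)+ 1/2
(1,0)+ 1/3
(1,1)# 2/3
(1,3)# 1/2
(1,4)# 1/3
(2,0)# 1/3
(2,1)# 2/4
(2,2)+ 0/1
(2,4)+ 1/2
(3,0)+ 1/2
(3,1)+ 1/2
(3,3)+ 1/1
(3,4)+ 2/2
Sum over 17 agents: 1/2 + 1/3 + 1/2 + 2/3 + 1/2 + 1/3 + 2/3 + 1/2 + 1/3 + 1/3 + 2/4 + 0/1 + 1/2 + 1/2 + 1/2 + 1/1 + 2/2 = 26/3; mean = 26/3 ÷ 17 = 26/51 = 0.509803… → 0.510.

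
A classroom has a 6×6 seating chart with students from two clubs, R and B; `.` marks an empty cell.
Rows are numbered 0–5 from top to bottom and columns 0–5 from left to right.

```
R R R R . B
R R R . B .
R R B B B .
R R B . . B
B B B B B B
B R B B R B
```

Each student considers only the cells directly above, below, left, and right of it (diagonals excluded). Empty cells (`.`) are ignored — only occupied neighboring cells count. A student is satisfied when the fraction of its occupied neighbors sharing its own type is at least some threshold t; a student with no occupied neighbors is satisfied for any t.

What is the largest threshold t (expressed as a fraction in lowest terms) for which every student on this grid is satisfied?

0/1

(0,0)R 2/2
(0,1)R 3/3
(0,2)R 3/3
(0,3)R 1/1
(0,5)B — no occupied neighbors
(1,0)R 3/3
(1,1)R 4/4
(1,2)R 2/3
(1,4)B 1/1
(2,0)R 3/3
(2,1)R 3/4
(2,2)B 2/4
(2,3)B 2/2
(2,4)B 2/2
(3,0)R 2/3
(3,1)R 2/4
(3,2)B 2/3
(3,5)B 1/1
(4,0)B 2/3
(4,1)B 2/4
(4,2)B 4/4
(4,3)B 3/3
(4,4)B 2/3
(4,5)B 3/3
(5,0)B 1/2
(5,1)R 0/3
(5,2)B 2/3
(5,3)B 2/3
(5,4)R 0/3
(5,5)B 1/2
The smallest same-type fraction is 0/3 at (5,1), which reduces to 0/1. Any threshold above that leaves this student unsatisfied.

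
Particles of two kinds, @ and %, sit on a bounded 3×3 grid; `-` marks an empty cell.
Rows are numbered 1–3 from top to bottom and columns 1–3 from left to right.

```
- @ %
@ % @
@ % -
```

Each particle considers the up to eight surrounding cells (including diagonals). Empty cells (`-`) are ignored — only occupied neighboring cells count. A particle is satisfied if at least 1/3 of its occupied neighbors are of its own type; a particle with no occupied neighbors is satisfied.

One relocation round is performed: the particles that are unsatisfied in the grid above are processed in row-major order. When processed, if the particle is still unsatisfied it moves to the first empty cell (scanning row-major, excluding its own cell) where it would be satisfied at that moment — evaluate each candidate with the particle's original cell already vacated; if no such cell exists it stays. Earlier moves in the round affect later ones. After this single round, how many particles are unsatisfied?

0

Initially unsatisfied (in order): (2,3), (3,2).
  (2,3) → (1,1).
  (3,2): now satisfied by earlier moves; stays.
Resulting grid:
@ @ %
@ % -
@ % -
All satisfied now.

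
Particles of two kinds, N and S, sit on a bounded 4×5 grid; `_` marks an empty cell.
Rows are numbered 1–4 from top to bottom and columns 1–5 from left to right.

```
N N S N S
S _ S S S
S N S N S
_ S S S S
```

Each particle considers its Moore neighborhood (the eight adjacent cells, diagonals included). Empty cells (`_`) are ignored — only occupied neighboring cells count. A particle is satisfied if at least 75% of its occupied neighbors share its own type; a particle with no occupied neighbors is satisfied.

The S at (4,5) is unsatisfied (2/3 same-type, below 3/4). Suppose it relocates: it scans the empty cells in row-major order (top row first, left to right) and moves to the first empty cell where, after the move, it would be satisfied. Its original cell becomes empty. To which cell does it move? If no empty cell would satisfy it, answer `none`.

Vacating (4,5). Empty cells in order:
  (2,2): 5/8 same-type → still unsatisfied.
  (4,1): 2/3 same-type → still unsatisfied.

none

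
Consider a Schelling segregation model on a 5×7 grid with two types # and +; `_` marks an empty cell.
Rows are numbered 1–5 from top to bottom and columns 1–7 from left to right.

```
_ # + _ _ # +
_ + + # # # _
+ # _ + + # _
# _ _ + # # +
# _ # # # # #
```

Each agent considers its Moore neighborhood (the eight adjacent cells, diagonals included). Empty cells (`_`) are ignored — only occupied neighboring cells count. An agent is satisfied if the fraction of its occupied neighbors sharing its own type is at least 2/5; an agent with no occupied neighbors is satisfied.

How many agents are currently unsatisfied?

8

(1,2)# 0/3 unhappy
(1,3)+ 2/4 ok
(1,6)# 2/3 ok
(1,7)+ 0/2 unhappy
(2,2)+ 3/5 ok
(2,3)+ 3/6 ok
(2,4)# 1/5 unhappy
(2,5)# 4/6 ok
(2,6)# 3/5 ok
(3,1)+ 1/3 unhappy
(3,2)# 1/4 unhappy
(3,4)+ 3/6 ok
(3,5)+ 2/8 unhappy
(3,6)# 4/6 ok
(4,1)# 2/3 ok
(4,4)+ 2/6 unhappy
(4,5)# 5/8 ok
(4,6)# 5/7 ok
(4,7)+ 0/4 unhappy
(5,1)# 1/1 ok
(5,3)# 1/2 ok
(5,4)# 3/4 ok
(5,5)# 4/5 ok
(5,6)# 4/5 ok
(5,7)# 2/3 ok
Unsatisfied: (1,2), (1,7), (2,4), (3,1), (3,2), (3,5), (4,4), (4,7) — 8 in total.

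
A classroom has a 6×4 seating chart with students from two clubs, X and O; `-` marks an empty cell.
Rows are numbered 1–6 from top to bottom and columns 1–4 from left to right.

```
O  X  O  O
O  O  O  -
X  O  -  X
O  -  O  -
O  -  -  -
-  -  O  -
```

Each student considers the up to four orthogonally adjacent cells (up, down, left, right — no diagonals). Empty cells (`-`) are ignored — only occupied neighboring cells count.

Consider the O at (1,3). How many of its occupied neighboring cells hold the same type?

2

Occupied neighbors of (1,3): (2,3)=O, (1,2)=X, (1,4)=O.
Same type (O): 2 of 3.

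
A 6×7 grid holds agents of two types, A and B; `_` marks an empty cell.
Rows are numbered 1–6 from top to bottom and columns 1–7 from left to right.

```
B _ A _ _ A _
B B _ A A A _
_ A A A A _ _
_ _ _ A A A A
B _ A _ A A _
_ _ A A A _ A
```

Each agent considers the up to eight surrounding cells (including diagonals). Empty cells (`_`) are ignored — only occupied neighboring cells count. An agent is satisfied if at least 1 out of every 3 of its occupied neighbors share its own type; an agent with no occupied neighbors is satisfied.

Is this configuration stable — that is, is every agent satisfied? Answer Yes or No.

Yes

(1,1)B 2/2 ok
(1,3)A 1/2 ok
(1,6)A 2/2 ok
(2,1)B 2/3 ok
(2,2)B 2/5 ok
(2,4)A 5/5 ok
(2,5)A 5/5 ok
(2,6)A 3/3 ok
(3,2)A 1/3 ok
(3,3)A 4/5 ok
(3,4)A 6/6 ok
(3,5)A 7/7 ok
(4,4)A 6/6 ok
(4,5)A 6/6 ok
(4,6)A 5/5 ok
(4,7)A 2/2 ok
(5,1)B 0/0 ok
(5,3)A 3/3 ok
(5,5)A 6/6 ok
(5,6)A 6/6 ok
(6,3)A 2/2 ok
(6,4)A 4/4 ok
(6,5)A 3/3 ok
(6,7)A 1/1 ok
All meet the threshold, so the configuration is stable.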